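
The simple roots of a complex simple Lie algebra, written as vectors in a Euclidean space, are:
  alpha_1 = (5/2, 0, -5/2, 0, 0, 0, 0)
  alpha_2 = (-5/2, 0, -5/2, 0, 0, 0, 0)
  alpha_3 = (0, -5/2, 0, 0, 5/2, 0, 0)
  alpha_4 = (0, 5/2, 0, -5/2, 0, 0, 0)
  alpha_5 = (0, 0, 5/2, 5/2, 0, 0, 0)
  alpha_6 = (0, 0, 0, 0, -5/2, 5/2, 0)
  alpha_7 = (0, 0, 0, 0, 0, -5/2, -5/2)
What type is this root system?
Compute the Cartan integers a_ij = 2(alpha_i, alpha_j)/(alpha_j, alpha_j); the resulting 7x7 Cartan matrix is
[[2, 0, 0, 0, -1, 0, 0], [0, 2, 0, 0, -1, 0, 0], [0, 0, 2, -1, 0, -1, 0], [0, 0, -1, 2, -1, 0, 0], [-1, -1, 0, -1, 2, 0, 0], [0, 0, -1, 0, 0, 2, -1], [0, 0, 0, 0, 0, -1, 2]].
All simple roots have the same length, so the diagram is simply laced. The associated Dynkin diagram is a chain of 5 nodes with a fork of two nodes at one end (D_7), so the type is D_7 (the algebra so(14)).

D_7 (so(14))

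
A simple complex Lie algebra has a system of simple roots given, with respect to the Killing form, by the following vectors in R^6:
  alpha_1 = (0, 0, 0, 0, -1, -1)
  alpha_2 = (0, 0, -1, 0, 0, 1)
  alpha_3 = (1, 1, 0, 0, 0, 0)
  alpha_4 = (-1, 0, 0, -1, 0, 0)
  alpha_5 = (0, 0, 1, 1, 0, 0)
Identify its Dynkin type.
Compute the Cartan integers a_ij = 2(alpha_i, alpha_j)/(alpha_j, alpha_j); the resulting 5x5 Cartan matrix is
[[2, -1, 0, 0, 0], [-1, 2, 0, 0, -1], [0, 0, 2, -1, 0], [0, 0, -1, 2, -1], [0, -1, 0, -1, 2]].
All simple roots have the same length, so the diagram is simply laced. The associated Dynkin diagram is a chain of 5 nodes with single edges (A_5), so the type is A_5 (the algebra sl(6)).

A5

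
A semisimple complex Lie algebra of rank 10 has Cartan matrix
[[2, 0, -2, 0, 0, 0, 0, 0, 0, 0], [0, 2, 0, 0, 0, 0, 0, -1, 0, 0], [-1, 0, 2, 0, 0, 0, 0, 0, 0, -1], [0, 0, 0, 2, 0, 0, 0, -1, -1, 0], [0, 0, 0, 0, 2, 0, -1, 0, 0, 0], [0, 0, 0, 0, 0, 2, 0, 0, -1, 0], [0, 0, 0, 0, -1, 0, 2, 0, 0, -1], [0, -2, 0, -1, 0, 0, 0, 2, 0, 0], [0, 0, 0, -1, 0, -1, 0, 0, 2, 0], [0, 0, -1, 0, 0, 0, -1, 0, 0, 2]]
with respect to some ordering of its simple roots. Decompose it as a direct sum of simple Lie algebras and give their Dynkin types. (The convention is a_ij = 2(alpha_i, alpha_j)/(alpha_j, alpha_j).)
B_5 (so(11)) ⊕ C_5 (sp(10))

The diagram associated to this matrix has two connected components: the simple roots {alpha_2, alpha_4, alpha_6, alpha_8, alpha_9} form a chain of 5 nodes with a double edge at one end; the terminal node there is the unique short simple root (B_5), and {alpha_1, alpha_3, alpha_5, alpha_7, alpha_10} form a chain of 5 nodes with a double edge at one end; the terminal node there is the unique long simple root (C_5). A semisimple Lie algebra decomposes uniquely as the direct sum of simple ideals, one per connected component of its Dynkin diagram, so g ≅ B_5 ⊕ C_5 (dimension 55 + 55 = 110).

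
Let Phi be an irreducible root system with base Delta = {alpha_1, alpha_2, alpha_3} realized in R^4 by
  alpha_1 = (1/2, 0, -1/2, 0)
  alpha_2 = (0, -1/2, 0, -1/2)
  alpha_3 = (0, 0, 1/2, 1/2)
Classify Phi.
type A_3

Compute the Cartan integers a_ij = 2(alpha_i, alpha_j)/(alpha_j, alpha_j); the resulting 3x3 Cartan matrix is
[[2, 0, -1], [0, 2, -1], [-1, -1, 2]].
All simple roots have the same length, so the diagram is simply laced. The associated Dynkin diagram is a chain of 3 nodes with single edges (A_3), so the type is A_3 (the algebra sl(4)).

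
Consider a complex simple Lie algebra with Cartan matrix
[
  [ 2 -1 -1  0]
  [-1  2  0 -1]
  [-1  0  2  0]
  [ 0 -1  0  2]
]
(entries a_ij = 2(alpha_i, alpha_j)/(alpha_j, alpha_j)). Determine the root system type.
The matrix has rank 4 with 2's on the diagonal. Reading the off-diagonal entries as Dynkin edges (a single edge where a_ij = a_ji = -1; a double or triple edge where a_ij * a_ji = 2 or 3), the diagram is a chain of 4 nodes with single edges (A_4). One simple-root ordering that puts it in standard form is (alpha_3, alpha_1, alpha_2, alpha_4). So the algebra is type A_4, i.e. sl(5).

A4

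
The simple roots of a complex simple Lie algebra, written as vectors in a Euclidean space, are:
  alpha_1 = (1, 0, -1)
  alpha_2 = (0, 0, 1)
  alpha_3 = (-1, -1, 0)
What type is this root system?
Compute the Cartan integers a_ij = 2(alpha_i, alpha_j)/(alpha_j, alpha_j); the resulting 3x3 Cartan matrix is
[[2, -2, -1], [-1, 2, 0], [-1, 0, 2]].
The roots have two lengths (squared-length ratio 2:1); the short ones are alpha_{2}. The associated Dynkin diagram is a chain of 3 nodes with a double edge at one end; the terminal node there is the unique short simple root (B_3), so the type is B_3 (the algebra so(7)).

B_3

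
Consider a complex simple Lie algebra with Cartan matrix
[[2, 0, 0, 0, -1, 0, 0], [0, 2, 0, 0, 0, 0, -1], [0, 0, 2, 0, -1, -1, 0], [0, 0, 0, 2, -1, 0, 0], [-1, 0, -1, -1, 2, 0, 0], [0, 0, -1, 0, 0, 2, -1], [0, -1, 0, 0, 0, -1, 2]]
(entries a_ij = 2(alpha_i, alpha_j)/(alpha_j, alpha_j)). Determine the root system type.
The matrix has rank 7 with 2's on the diagonal. Reading the off-diagonal entries as Dynkin edges (a single edge where a_ij = a_ji = -1; a double or triple edge where a_ij * a_ji = 2 or 3), the diagram is a chain of 5 nodes with a fork of two nodes at one end (D_7). One simple-root ordering that puts it in standard form is (alpha_2, alpha_7, alpha_6, alpha_3, alpha_5, alpha_4, alpha_1). So the algebra is type D_7, i.e. so(14).

D_7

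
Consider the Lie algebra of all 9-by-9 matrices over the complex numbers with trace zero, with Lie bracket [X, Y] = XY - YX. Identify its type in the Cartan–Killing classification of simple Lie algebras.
This is sl(9), which has dimension 9^2 - 1 = 80 and rank 9 - 1 = 8 (a Cartan subalgebra is the diagonal traceless matrices). In the classification of classical Lie algebras, the special linear algebra sl(n+1) has type A_n; here n = 8, so the Dynkin diagram is a chain of 8 nodes with single edges (A_8). Hence the type is A_8.

A8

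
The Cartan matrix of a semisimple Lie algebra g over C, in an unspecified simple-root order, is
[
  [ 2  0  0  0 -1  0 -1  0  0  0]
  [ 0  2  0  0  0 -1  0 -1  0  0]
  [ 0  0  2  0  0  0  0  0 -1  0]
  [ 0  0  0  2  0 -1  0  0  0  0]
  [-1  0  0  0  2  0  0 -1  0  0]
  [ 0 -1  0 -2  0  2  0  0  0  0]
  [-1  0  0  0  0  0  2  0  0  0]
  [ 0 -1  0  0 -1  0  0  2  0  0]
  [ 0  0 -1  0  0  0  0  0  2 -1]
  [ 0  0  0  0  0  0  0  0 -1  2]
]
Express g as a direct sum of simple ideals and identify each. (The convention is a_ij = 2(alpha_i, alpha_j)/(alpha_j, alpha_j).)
type A_3 + type B_7

The diagram associated to this matrix has two connected components: the simple roots {alpha_3, alpha_9, alpha_10} form a chain of 3 nodes with single edges (A_3), and {alpha_1, alpha_2, alpha_4, alpha_5, alpha_6, alpha_7, alpha_8} form a chain of 7 nodes with a double edge at one end; the terminal node there is the unique short simple root (B_7). A semisimple Lie algebra decomposes uniquely as the direct sum of simple ideals, one per connected component of its Dynkin diagram, so g ≅ A_3 ⊕ B_7 (dimension 15 + 105 = 120).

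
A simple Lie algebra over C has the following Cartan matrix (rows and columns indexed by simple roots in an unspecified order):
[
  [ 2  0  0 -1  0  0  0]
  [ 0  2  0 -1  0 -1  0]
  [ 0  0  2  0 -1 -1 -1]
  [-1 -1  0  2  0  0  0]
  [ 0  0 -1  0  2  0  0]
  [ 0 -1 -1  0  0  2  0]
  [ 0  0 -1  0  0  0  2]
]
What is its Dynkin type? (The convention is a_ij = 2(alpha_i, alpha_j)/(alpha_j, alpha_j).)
D7

The matrix has rank 7 with 2's on the diagonal. Reading the off-diagonal entries as Dynkin edges (a single edge where a_ij = a_ji = -1; a double or triple edge where a_ij * a_ji = 2 or 3), the diagram is a chain of 5 nodes with a fork of two nodes at one end (D_7). One simple-root ordering that puts it in standard form is (alpha_1, alpha_4, alpha_2, alpha_6, alpha_3, alpha_7, alpha_5). So the algebra is type D_7, i.e. so(14).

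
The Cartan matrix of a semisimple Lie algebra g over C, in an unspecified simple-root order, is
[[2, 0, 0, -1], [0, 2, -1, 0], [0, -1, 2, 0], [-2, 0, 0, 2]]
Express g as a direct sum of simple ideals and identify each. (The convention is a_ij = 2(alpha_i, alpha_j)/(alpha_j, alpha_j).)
A_2 + B_2

The diagram associated to this matrix has two connected components: the simple roots {alpha_2, alpha_3} form a chain of 2 nodes with single edges (A_2), and {alpha_1, alpha_4} form a chain of 2 nodes with a double edge at one end; the terminal node there is the unique short simple root (B_2). A semisimple Lie algebra decomposes uniquely as the direct sum of simple ideals, one per connected component of its Dynkin diagram, so g ≅ A_2 ⊕ B_2 (dimension 8 + 10 = 18).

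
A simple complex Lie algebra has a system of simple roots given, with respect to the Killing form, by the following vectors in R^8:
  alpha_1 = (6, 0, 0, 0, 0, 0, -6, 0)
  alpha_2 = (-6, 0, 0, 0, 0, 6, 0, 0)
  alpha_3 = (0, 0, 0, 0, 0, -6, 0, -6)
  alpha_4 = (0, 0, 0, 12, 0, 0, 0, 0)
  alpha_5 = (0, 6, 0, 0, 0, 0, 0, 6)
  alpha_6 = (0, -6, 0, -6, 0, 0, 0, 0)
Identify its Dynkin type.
C_6 (sp(12))

Compute the Cartan integers a_ij = 2(alpha_i, alpha_j)/(alpha_j, alpha_j); the resulting 6x6 Cartan matrix is
[[2, -1, 0, 0, 0, 0], [-1, 2, -1, 0, 0, 0], [0, -1, 2, 0, -1, 0], [0, 0, 0, 2, 0, -2], [0, 0, -1, 0, 2, -1], [0, 0, 0, -1, -1, 2]].
The roots have two lengths (squared-length ratio 2:1); the short ones are alpha_{1,2,3,5,6}. The associated Dynkin diagram is a chain of 6 nodes with a double edge at one end; the terminal node there is the unique long simple root (C_6), so the type is C_6 (the algebra sp(12)).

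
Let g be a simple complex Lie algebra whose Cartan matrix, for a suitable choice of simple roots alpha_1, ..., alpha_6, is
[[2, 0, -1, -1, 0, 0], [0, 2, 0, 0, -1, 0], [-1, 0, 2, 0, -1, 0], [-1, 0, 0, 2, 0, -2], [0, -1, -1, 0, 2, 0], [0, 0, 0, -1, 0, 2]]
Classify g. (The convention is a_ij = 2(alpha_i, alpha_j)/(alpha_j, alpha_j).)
The matrix has rank 6 with 2's on the diagonal. Reading the off-diagonal entries as Dynkin edges (a single edge where a_ij = a_ji = -1; a double or triple edge where a_ij * a_ji = 2 or 3), the diagram is a chain of 6 nodes with a double edge at one end; the terminal node there is the unique short simple root (B_6). One simple-root ordering that puts it in standard form is (alpha_2, alpha_5, alpha_3, alpha_1, alpha_4, alpha_6). So the algebra is type B_6, i.e. so(13).

B6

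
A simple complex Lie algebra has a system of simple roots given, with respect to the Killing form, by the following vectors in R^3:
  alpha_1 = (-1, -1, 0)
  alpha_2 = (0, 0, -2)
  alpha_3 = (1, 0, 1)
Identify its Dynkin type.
C3

Compute the Cartan integers a_ij = 2(alpha_i, alpha_j)/(alpha_j, alpha_j); the resulting 3x3 Cartan matrix is
[[2, 0, -1], [0, 2, -2], [-1, -1, 2]].
The roots have two lengths (squared-length ratio 2:1); the short ones are alpha_{1,3}. The associated Dynkin diagram is a chain of 3 nodes with a double edge at one end; the terminal node there is the unique long simple root (C_3), so the type is C_3 (the algebra sp(6)).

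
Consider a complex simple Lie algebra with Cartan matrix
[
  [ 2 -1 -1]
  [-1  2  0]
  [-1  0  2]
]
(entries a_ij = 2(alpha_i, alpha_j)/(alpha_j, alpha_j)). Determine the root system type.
The matrix has rank 3 with 2's on the diagonal. Reading the off-diagonal entries as Dynkin edges (a single edge where a_ij = a_ji = -1; a double or triple edge where a_ij * a_ji = 2 or 3), the diagram is a chain of 3 nodes with single edges (A_3). One simple-root ordering that puts it in standard form is (alpha_2, alpha_1, alpha_3). So the algebra is type A_3, i.e. sl(4).

A_3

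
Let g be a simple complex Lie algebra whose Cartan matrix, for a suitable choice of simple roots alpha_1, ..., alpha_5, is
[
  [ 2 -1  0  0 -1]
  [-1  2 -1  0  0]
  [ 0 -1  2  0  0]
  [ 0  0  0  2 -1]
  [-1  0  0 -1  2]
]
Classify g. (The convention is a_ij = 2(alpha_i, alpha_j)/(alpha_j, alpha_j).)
A_5 (sl(6))

The matrix has rank 5 with 2's on the diagonal. Reading the off-diagonal entries as Dynkin edges (a single edge where a_ij = a_ji = -1; a double or triple edge where a_ij * a_ji = 2 or 3), the diagram is a chain of 5 nodes with single edges (A_5). One simple-root ordering that puts it in standard form is (alpha_3, alpha_2, alpha_1, alpha_5, alpha_4). So the algebra is type A_5, i.e. sl(6).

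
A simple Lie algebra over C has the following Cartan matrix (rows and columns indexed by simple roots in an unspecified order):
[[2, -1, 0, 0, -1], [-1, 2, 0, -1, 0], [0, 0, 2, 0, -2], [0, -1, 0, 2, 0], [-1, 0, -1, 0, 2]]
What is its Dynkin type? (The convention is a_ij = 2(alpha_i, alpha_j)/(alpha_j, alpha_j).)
The matrix has rank 5 with 2's on the diagonal. Reading the off-diagonal entries as Dynkin edges (a single edge where a_ij = a_ji = -1; a double or triple edge where a_ij * a_ji = 2 or 3), the diagram is a chain of 5 nodes with a double edge at one end; the terminal node there is the unique long simple root (C_5). One simple-root ordering that puts it in standard form is (alpha_4, alpha_2, alpha_1, alpha_5, alpha_3). So the algebra is type C_5, i.e. sp(10).

C_5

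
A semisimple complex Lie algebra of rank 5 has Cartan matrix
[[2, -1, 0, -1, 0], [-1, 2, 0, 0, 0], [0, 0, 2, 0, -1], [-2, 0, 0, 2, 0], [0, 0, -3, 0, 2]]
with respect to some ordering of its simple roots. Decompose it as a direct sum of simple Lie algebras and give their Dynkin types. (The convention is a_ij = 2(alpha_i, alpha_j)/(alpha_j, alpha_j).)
type C_3 + type G_2

The diagram associated to this matrix has two connected components: the simple roots {alpha_1, alpha_2, alpha_4} form a chain of 3 nodes with a double edge at one end; the terminal node there is the unique long simple root (C_3), and {alpha_3, alpha_5} form two nodes joined by a triple edge (G_2). A semisimple Lie algebra decomposes uniquely as the direct sum of simple ideals, one per connected component of its Dynkin diagram, so g ≅ C_3 ⊕ G_2 (dimension 21 + 14 = 35).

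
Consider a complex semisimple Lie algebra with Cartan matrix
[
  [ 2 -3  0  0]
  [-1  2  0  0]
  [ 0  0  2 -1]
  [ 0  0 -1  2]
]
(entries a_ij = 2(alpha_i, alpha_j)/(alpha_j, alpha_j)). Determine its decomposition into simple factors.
The diagram associated to this matrix has two connected components: the simple roots {alpha_3, alpha_4} form a chain of 2 nodes with single edges (A_2), and {alpha_1, alpha_2} form two nodes joined by a triple edge (G_2). A semisimple Lie algebra decomposes uniquely as the direct sum of simple ideals, one per connected component of its Dynkin diagram, so g ≅ A_2 ⊕ G_2 (dimension 8 + 14 = 22).

A2 + G2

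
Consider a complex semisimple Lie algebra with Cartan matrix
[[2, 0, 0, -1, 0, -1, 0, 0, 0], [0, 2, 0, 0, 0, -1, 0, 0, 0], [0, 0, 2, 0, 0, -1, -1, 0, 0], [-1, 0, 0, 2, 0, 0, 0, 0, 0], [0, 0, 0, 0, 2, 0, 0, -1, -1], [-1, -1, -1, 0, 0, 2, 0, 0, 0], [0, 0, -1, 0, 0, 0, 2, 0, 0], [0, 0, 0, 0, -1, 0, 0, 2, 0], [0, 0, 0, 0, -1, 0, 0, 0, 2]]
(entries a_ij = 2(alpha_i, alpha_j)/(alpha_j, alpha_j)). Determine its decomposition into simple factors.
The diagram associated to this matrix has two connected components: the simple roots {alpha_5, alpha_8, alpha_9} form a chain of 3 nodes with single edges (A_3), and {alpha_1, alpha_2, alpha_3, alpha_4, alpha_6, alpha_7} form a chain of 5 nodes with one extra node attached to the third node from one end (E_6). A semisimple Lie algebra decomposes uniquely as the direct sum of simple ideals, one per connected component of its Dynkin diagram, so g ≅ A_3 ⊕ E_6 (dimension 15 + 78 = 93).

A_3 ⊕ E_6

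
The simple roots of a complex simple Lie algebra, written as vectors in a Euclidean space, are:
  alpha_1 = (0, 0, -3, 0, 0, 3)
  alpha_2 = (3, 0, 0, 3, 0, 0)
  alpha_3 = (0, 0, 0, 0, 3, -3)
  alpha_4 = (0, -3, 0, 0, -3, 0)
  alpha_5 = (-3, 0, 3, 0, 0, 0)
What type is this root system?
Compute the Cartan integers a_ij = 2(alpha_i, alpha_j)/(alpha_j, alpha_j); the resulting 5x5 Cartan matrix is
[[2, 0, -1, 0, -1], [0, 2, 0, 0, -1], [-1, 0, 2, -1, 0], [0, 0, -1, 2, 0], [-1, -1, 0, 0, 2]].
All simple roots have the same length, so the diagram is simply laced. The associated Dynkin diagram is a chain of 5 nodes with single edges (A_5), so the type is A_5 (the algebra sl(6)).

A_5 (sl(6))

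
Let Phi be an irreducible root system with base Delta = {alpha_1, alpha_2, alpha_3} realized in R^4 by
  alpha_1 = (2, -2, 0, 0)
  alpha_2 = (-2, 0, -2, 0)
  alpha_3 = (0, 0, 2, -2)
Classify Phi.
type A_3

Compute the Cartan integers a_ij = 2(alpha_i, alpha_j)/(alpha_j, alpha_j); the resulting 3x3 Cartan matrix is
[[2, -1, 0], [-1, 2, -1], [0, -1, 2]].
All simple roots have the same length, so the diagram is simply laced. The associated Dynkin diagram is a chain of 3 nodes with single edges (A_3), so the type is A_3 (the algebra sl(4)).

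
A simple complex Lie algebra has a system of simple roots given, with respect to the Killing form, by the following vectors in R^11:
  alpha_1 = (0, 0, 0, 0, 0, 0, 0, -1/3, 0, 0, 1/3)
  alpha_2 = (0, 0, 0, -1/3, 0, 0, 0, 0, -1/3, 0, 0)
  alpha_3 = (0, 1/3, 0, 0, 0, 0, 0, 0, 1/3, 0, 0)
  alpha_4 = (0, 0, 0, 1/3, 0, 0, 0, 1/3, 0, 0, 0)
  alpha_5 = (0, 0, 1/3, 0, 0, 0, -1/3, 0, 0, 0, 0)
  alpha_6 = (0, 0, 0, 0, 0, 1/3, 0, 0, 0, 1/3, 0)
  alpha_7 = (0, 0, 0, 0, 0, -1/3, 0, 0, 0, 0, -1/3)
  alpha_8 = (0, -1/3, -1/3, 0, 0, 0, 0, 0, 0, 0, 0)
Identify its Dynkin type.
Compute the Cartan integers a_ij = 2(alpha_i, alpha_j)/(alpha_j, alpha_j); the resulting 8x8 Cartan matrix is
[[2, 0, 0, -1, 0, 0, -1, 0], [0, 2, -1, -1, 0, 0, 0, 0], [0, -1, 2, 0, 0, 0, 0, -1], [-1, -1, 0, 2, 0, 0, 0, 0], [0, 0, 0, 0, 2, 0, 0, -1], [0, 0, 0, 0, 0, 2, -1, 0], [-1, 0, 0, 0, 0, -1, 2, 0], [0, 0, -1, 0, -1, 0, 0, 2]].
All simple roots have the same length, so the diagram is simply laced. The associated Dynkin diagram is a chain of 8 nodes with single edges (A_8), so the type is A_8 (the algebra sl(9)).

A8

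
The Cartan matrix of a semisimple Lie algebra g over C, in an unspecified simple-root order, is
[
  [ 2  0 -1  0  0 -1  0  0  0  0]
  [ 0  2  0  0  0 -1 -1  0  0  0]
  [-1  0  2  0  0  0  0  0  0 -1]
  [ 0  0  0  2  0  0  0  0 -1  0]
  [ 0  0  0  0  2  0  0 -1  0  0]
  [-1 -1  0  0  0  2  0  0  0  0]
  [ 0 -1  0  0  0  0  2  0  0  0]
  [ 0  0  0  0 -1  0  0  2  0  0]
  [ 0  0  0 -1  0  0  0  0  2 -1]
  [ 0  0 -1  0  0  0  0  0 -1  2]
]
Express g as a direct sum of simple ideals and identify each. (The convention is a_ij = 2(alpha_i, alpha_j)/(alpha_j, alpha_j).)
type A_2 ⊕ type A_8

The diagram associated to this matrix has two connected components: the simple roots {alpha_5, alpha_8} form a chain of 2 nodes with single edges (A_2), and {alpha_1, alpha_2, alpha_3, alpha_4, alpha_6, alpha_7, alpha_9, alpha_10} form a chain of 8 nodes with single edges (A_8). A semisimple Lie algebra decomposes uniquely as the direct sum of simple ideals, one per connected component of its Dynkin diagram, so g ≅ A_2 ⊕ A_8 (dimension 8 + 80 = 88).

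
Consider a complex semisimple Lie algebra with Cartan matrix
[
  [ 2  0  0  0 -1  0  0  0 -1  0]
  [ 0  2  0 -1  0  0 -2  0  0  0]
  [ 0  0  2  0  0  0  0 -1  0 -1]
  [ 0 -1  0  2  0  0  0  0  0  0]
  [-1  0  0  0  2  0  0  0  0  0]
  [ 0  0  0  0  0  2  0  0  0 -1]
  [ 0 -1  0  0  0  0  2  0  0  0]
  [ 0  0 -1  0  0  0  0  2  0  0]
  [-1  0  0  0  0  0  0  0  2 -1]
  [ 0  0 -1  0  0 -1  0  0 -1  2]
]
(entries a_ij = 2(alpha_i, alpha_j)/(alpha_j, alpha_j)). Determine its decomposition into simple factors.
The diagram associated to this matrix has two connected components: the simple roots {alpha_2, alpha_4, alpha_7} form a chain of 3 nodes with a double edge at one end; the terminal node there is the unique short simple root (B_3), and {alpha_1, alpha_3, alpha_5, alpha_6, alpha_8, alpha_9, alpha_10} form a chain of 6 nodes with one extra node attached to the third node from one end (E_7). A semisimple Lie algebra decomposes uniquely as the direct sum of simple ideals, one per connected component of its Dynkin diagram, so g ≅ B_3 ⊕ E_7 (dimension 21 + 133 = 154).

B_3 ⊕ E_7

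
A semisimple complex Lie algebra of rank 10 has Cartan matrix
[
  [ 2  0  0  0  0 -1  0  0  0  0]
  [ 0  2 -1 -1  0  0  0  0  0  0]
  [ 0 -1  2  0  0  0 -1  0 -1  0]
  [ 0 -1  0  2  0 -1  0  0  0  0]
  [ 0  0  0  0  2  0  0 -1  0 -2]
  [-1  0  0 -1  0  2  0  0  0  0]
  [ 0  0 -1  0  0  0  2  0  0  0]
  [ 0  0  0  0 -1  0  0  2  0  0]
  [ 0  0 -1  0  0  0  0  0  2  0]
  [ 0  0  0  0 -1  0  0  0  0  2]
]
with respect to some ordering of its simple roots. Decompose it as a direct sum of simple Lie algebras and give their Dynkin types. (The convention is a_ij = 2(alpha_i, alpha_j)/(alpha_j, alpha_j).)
B_3 + D_7

The diagram associated to this matrix has two connected components: the simple roots {alpha_5, alpha_8, alpha_10} form a chain of 3 nodes with a double edge at one end; the terminal node there is the unique short simple root (B_3), and {alpha_1, alpha_2, alpha_3, alpha_4, alpha_6, alpha_7, alpha_9} form a chain of 5 nodes with a fork of two nodes at one end (D_7). A semisimple Lie algebra decomposes uniquely as the direct sum of simple ideals, one per connected component of its Dynkin diagram, so g ≅ B_3 ⊕ D_7 (dimension 21 + 91 = 112).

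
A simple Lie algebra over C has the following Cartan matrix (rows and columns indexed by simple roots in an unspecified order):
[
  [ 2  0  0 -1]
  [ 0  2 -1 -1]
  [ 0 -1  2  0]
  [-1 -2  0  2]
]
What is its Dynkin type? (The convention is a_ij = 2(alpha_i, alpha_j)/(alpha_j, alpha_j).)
The matrix has rank 4 with 2's on the diagonal. Reading the off-diagonal entries as Dynkin edges (a single edge where a_ij = a_ji = -1; a double or triple edge where a_ij * a_ji = 2 or 3), the diagram is a chain of 4 nodes with a double edge between the middle two (F_4). One simple-root ordering that puts it in standard form is (alpha_1, alpha_4, alpha_2, alpha_3). So the algebra is type F_4.

F4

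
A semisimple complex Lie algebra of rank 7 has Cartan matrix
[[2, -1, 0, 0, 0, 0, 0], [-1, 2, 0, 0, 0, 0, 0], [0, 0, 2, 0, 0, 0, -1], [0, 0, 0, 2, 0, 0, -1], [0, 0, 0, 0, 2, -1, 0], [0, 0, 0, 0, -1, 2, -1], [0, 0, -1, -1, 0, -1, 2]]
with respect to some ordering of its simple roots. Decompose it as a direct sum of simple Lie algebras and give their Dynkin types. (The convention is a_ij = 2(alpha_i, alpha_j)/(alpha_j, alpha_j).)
The diagram associated to this matrix has two connected components: the simple roots {alpha_1, alpha_2} form a chain of 2 nodes with single edges (A_2), and {alpha_3, alpha_4, alpha_5, alpha_6, alpha_7} form a chain of 3 nodes with a fork of two nodes at one end (D_5). A semisimple Lie algebra decomposes uniquely as the direct sum of simple ideals, one per connected component of its Dynkin diagram, so g ≅ A_2 ⊕ D_5 (dimension 8 + 45 = 53).

A_2 + D_5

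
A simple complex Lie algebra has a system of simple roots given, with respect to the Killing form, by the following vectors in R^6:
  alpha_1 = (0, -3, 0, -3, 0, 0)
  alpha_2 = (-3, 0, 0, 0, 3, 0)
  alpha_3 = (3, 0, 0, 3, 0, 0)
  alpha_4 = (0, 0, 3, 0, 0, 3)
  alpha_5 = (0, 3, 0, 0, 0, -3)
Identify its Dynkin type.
type A_5

Compute the Cartan integers a_ij = 2(alpha_i, alpha_j)/(alpha_j, alpha_j); the resulting 5x5 Cartan matrix is
[[2, 0, -1, 0, -1], [0, 2, -1, 0, 0], [-1, -1, 2, 0, 0], [0, 0, 0, 2, -1], [-1, 0, 0, -1, 2]].
All simple roots have the same length, so the diagram is simply laced. The associated Dynkin diagram is a chain of 5 nodes with single edges (A_5), so the type is A_5 (the algebra sl(6)).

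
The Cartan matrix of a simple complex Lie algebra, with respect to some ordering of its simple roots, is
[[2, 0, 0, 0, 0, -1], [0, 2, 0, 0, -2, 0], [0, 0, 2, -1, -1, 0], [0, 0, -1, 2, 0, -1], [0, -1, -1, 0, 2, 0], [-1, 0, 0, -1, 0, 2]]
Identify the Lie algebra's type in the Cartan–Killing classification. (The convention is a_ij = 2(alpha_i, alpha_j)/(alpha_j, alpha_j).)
C6

The matrix has rank 6 with 2's on the diagonal. Reading the off-diagonal entries as Dynkin edges (a single edge where a_ij = a_ji = -1; a double or triple edge where a_ij * a_ji = 2 or 3), the diagram is a chain of 6 nodes with a double edge at one end; the terminal node there is the unique long simple root (C_6). One simple-root ordering that puts it in standard form is (alpha_1, alpha_6, alpha_4, alpha_3, alpha_5, alpha_2). So the algebra is type C_6, i.e. sp(12).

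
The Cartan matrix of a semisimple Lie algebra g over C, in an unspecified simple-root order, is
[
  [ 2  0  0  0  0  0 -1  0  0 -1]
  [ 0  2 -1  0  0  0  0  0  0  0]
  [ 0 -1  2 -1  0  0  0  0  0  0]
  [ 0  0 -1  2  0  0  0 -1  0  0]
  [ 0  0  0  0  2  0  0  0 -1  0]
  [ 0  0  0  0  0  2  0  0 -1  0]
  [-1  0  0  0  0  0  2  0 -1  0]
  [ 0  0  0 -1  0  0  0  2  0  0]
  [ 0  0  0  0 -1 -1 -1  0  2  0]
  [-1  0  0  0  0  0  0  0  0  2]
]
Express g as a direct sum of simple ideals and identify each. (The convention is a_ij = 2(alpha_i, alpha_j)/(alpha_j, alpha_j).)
type A_4 + type D_6

The diagram associated to this matrix has two connected components: the simple roots {alpha_2, alpha_3, alpha_4, alpha_8} form a chain of 4 nodes with single edges (A_4), and {alpha_1, alpha_5, alpha_6, alpha_7, alpha_9, alpha_10} form a chain of 4 nodes with a fork of two nodes at one end (D_6). A semisimple Lie algebra decomposes uniquely as the direct sum of simple ideals, one per connected component of its Dynkin diagram, so g ≅ A_4 ⊕ D_6 (dimension 24 + 66 = 90).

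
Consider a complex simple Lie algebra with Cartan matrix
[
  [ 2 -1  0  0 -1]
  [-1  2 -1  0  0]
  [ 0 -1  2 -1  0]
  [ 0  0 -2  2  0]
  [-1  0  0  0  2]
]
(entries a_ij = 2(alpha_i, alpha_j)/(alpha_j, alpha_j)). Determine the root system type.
The matrix has rank 5 with 2's on the diagonal. Reading the off-diagonal entries as Dynkin edges (a single edge where a_ij = a_ji = -1; a double or triple edge where a_ij * a_ji = 2 or 3), the diagram is a chain of 5 nodes with a double edge at one end; the terminal node there is the unique long simple root (C_5). One simple-root ordering that puts it in standard form is (alpha_5, alpha_1, alpha_2, alpha_3, alpha_4). So the algebra is type C_5, i.e. sp(10).

type C_5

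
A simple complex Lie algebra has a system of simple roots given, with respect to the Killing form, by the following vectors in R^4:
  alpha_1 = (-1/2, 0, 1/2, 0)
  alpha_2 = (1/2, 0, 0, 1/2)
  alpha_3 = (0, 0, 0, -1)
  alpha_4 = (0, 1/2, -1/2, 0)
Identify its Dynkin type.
Compute the Cartan integers a_ij = 2(alpha_i, alpha_j)/(alpha_j, alpha_j); the resulting 4x4 Cartan matrix is
[[2, -1, 0, -1], [-1, 2, -1, 0], [0, -2, 2, 0], [-1, 0, 0, 2]].
The roots have two lengths (squared-length ratio 2:1); the short ones are alpha_{1,2,4}. The associated Dynkin diagram is a chain of 4 nodes with a double edge at one end; the terminal node there is the unique long simple root (C_4), so the type is C_4 (the algebra sp(8)).

C_4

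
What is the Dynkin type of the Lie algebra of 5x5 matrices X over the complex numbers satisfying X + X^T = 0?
type B_2

This is so(5) with 5 odd, which has dimension 5(5-1)/2 = 10 and rank (5-1)/2 = 2. In the classification of classical Lie algebras, the orthogonal algebra so(2n+1) in an odd number of variables has type B_n; here n = 2, so the Dynkin diagram is a chain of 2 nodes with a double edge at one end; the terminal node there is the unique short simple root (B_2). Hence the type is B_2.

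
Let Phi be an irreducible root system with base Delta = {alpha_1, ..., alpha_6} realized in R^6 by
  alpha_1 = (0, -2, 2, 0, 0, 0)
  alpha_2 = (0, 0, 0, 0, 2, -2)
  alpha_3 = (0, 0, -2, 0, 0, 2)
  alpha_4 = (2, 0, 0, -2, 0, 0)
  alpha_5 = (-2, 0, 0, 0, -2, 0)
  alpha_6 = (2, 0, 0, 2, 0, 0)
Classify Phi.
D6

Compute the Cartan integers a_ij = 2(alpha_i, alpha_j)/(alpha_j, alpha_j); the resulting 6x6 Cartan matrix is
[[2, 0, -1, 0, 0, 0], [0, 2, -1, 0, -1, 0], [-1, -1, 2, 0, 0, 0], [0, 0, 0, 2, -1, 0], [0, -1, 0, -1, 2, -1], [0, 0, 0, 0, -1, 2]].
All simple roots have the same length, so the diagram is simply laced. The associated Dynkin diagram is a chain of 4 nodes with a fork of two nodes at one end (D_6), so the type is D_6 (the algebra so(12)).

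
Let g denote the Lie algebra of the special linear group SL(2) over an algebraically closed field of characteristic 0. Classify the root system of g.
This is sl(2), which has dimension 2^2 - 1 = 3 and rank 2 - 1 = 1 (a Cartan subalgebra is the diagonal traceless matrices). In the classification of classical Lie algebras, the special linear algebra sl(n+1) has type A_n; here n = 1, so the Dynkin diagram is a chain of 1 nodes with single edges (A_1). Hence the type is A_1.

A_1 (sl(2))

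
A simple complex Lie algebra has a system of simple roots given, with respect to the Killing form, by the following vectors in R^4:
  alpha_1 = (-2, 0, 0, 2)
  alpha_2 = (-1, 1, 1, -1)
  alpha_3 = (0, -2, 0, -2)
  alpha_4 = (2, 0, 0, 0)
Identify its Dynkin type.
F_4

Compute the Cartan integers a_ij = 2(alpha_i, alpha_j)/(alpha_j, alpha_j); the resulting 4x4 Cartan matrix is
[[2, 0, -1, -2], [0, 2, 0, -1], [-1, 0, 2, 0], [-1, -1, 0, 2]].
The roots have two lengths (squared-length ratio 2:1); the short ones are alpha_{2,4}. The associated Dynkin diagram is a chain of 4 nodes with a double edge between the middle two (F_4), so the type is F_4.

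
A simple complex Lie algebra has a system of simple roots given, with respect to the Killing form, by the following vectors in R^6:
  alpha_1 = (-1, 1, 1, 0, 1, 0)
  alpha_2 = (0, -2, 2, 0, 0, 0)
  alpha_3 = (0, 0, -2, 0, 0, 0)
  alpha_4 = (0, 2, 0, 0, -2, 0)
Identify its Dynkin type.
type F_4

Compute the Cartan integers a_ij = 2(alpha_i, alpha_j)/(alpha_j, alpha_j); the resulting 4x4 Cartan matrix is
[[2, 0, -1, 0], [0, 2, -2, -1], [-1, -1, 2, 0], [0, -1, 0, 2]].
The roots have two lengths (squared-length ratio 2:1); the short ones are alpha_{1,3}. The associated Dynkin diagram is a chain of 4 nodes with a double edge between the middle two (F_4), so the type is F_4.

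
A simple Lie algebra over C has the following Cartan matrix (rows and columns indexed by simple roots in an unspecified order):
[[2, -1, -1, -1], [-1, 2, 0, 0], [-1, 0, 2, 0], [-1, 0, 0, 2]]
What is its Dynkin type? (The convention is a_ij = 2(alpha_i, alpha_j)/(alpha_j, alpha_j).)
The matrix has rank 4 with 2's on the diagonal. Reading the off-diagonal entries as Dynkin edges (a single edge where a_ij = a_ji = -1; a double or triple edge where a_ij * a_ji = 2 or 3), the diagram is a chain of 2 nodes with a fork of two nodes at one end (D_4). One simple-root ordering that puts it in standard form is (alpha_3, alpha_1, alpha_4, alpha_2). So the algebra is type D_4, i.e. so(8).

D4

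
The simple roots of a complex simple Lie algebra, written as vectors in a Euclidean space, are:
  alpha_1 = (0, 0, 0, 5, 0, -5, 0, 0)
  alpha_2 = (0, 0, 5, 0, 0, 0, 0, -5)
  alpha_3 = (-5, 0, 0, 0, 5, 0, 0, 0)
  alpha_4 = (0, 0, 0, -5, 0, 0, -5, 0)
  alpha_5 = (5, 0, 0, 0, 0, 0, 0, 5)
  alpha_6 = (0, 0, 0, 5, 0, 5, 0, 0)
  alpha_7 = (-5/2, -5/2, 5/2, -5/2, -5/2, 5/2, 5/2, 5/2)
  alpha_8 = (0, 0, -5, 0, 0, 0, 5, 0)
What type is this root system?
Compute the Cartan integers a_ij = 2(alpha_i, alpha_j)/(alpha_j, alpha_j); the resulting 8x8 Cartan matrix is
[[2, 0, 0, -1, 0, 0, -1, 0], [0, 2, 0, 0, -1, 0, 0, -1], [0, 0, 2, 0, -1, 0, 0, 0], [-1, 0, 0, 2, 0, -1, 0, -1], [0, -1, -1, 0, 2, 0, 0, 0], [0, 0, 0, -1, 0, 2, 0, 0], [-1, 0, 0, 0, 0, 0, 2, 0], [0, -1, 0, -1, 0, 0, 0, 2]].
All simple roots have the same length, so the diagram is simply laced. The associated Dynkin diagram is a chain of 7 nodes with one extra node attached to the third node from one end (E_8), so the type is E_8.

type E_8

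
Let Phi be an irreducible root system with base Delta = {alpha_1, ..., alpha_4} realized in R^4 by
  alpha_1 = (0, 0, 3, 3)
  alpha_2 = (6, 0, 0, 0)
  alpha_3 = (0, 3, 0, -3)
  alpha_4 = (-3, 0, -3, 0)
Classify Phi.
Compute the Cartan integers a_ij = 2(alpha_i, alpha_j)/(alpha_j, alpha_j); the resulting 4x4 Cartan matrix is
[[2, 0, -1, -1], [0, 2, 0, -2], [-1, 0, 2, 0], [-1, -1, 0, 2]].
The roots have two lengths (squared-length ratio 2:1); the short ones are alpha_{1,3,4}. The associated Dynkin diagram is a chain of 4 nodes with a double edge at one end; the terminal node there is the unique long simple root (C_4), so the type is C_4 (the algebra sp(8)).

C4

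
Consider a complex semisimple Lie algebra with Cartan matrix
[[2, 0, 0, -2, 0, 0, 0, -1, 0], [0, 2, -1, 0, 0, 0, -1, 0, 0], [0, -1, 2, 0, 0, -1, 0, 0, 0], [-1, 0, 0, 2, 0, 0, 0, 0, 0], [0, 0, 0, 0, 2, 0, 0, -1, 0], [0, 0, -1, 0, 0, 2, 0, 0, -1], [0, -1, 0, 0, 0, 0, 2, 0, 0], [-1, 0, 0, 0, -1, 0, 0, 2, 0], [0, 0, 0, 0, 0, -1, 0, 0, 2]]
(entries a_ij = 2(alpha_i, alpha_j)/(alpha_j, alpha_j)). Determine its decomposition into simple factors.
The diagram associated to this matrix has two connected components: the simple roots {alpha_2, alpha_3, alpha_6, alpha_7, alpha_9} form a chain of 5 nodes with single edges (A_5), and {alpha_1, alpha_4, alpha_5, alpha_8} form a chain of 4 nodes with a double edge at one end; the terminal node there is the unique short simple root (B_4). A semisimple Lie algebra decomposes uniquely as the direct sum of simple ideals, one per connected component of its Dynkin diagram, so g ≅ A_5 ⊕ B_4 (dimension 35 + 36 = 71).

type A_5 + type B_4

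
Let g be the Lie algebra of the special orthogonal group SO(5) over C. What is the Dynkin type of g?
This is so(5) with 5 odd, which has dimension 5(5-1)/2 = 10 and rank (5-1)/2 = 2. In the classification of classical Lie algebras, the orthogonal algebra so(2n+1) in an odd number of variables has type B_n; here n = 2, so the Dynkin diagram is a chain of 2 nodes with a double edge at one end; the terminal node there is the unique short simple root (B_2). Hence the type is B_2.

B_2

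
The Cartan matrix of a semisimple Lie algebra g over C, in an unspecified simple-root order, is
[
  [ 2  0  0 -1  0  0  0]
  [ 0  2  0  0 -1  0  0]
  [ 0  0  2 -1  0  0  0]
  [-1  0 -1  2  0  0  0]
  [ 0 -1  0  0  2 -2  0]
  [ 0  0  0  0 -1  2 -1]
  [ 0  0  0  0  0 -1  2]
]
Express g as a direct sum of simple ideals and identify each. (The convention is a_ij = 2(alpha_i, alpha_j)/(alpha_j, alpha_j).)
The diagram associated to this matrix has two connected components: the simple roots {alpha_1, alpha_3, alpha_4} form a chain of 3 nodes with single edges (A_3), and {alpha_2, alpha_5, alpha_6, alpha_7} form a chain of 4 nodes with a double edge between the middle two (F_4). A semisimple Lie algebra decomposes uniquely as the direct sum of simple ideals, one per connected component of its Dynkin diagram, so g ≅ A_3 ⊕ F_4 (dimension 15 + 52 = 67).

A3 + F4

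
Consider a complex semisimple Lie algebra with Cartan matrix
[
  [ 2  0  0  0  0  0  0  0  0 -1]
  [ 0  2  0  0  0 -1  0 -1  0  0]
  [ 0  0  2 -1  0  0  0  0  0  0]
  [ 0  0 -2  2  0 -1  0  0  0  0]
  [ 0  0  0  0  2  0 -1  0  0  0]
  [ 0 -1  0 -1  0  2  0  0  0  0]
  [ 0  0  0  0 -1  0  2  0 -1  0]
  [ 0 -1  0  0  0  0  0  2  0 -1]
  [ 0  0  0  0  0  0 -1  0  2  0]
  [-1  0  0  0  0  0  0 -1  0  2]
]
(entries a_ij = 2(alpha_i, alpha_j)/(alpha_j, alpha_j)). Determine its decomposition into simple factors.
A3 ⊕ B7

The diagram associated to this matrix has two connected components: the simple roots {alpha_5, alpha_7, alpha_9} form a chain of 3 nodes with single edges (A_3), and {alpha_1, alpha_2, alpha_3, alpha_4, alpha_6, alpha_8, alpha_10} form a chain of 7 nodes with a double edge at one end; the terminal node there is the unique short simple root (B_7). A semisimple Lie algebra decomposes uniquely as the direct sum of simple ideals, one per connected component of its Dynkin diagram, so g ≅ A_3 ⊕ B_7 (dimension 15 + 105 = 120).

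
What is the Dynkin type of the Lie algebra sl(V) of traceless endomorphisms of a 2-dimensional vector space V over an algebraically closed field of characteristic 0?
A1

This is sl(2), which has dimension 2^2 - 1 = 3 and rank 2 - 1 = 1 (a Cartan subalgebra is the diagonal traceless matrices). In the classification of classical Lie algebras, the special linear algebra sl(n+1) has type A_n; here n = 1, so the Dynkin diagram is a chain of 1 nodes with single edges (A_1). Hence the type is A_1.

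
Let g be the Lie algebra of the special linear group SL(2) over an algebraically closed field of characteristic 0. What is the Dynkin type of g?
A1

This is sl(2), which has dimension 2^2 - 1 = 3 and rank 2 - 1 = 1 (a Cartan subalgebra is the diagonal traceless matrices). In the classification of classical Lie algebras, the special linear algebra sl(n+1) has type A_n; here n = 1, so the Dynkin diagram is a chain of 1 nodes with single edges (A_1). Hence the type is A_1.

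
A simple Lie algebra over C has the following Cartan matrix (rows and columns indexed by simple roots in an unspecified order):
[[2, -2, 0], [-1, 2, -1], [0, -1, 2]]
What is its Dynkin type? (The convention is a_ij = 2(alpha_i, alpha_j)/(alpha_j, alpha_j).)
C_3

The matrix has rank 3 with 2's on the diagonal. Reading the off-diagonal entries as Dynkin edges (a single edge where a_ij = a_ji = -1; a double or triple edge where a_ij * a_ji = 2 or 3), the diagram is a chain of 3 nodes with a double edge at one end; the terminal node there is the unique long simple root (C_3). One simple-root ordering that puts it in standard form is (alpha_3, alpha_2, alpha_1). So the algebra is type C_3, i.e. sp(6).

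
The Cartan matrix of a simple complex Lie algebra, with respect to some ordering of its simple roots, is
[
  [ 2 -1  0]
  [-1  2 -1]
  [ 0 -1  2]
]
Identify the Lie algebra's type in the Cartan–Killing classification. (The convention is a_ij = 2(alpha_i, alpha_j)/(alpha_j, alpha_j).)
A_3 (sl(4))

The matrix has rank 3 with 2's on the diagonal. Reading the off-diagonal entries as Dynkin edges (a single edge where a_ij = a_ji = -1; a double or triple edge where a_ij * a_ji = 2 or 3), the diagram is a chain of 3 nodes with single edges (A_3). One simple-root ordering that puts it in standard form is (alpha_1, alpha_2, alpha_3). So the algebra is type A_3, i.e. sl(4).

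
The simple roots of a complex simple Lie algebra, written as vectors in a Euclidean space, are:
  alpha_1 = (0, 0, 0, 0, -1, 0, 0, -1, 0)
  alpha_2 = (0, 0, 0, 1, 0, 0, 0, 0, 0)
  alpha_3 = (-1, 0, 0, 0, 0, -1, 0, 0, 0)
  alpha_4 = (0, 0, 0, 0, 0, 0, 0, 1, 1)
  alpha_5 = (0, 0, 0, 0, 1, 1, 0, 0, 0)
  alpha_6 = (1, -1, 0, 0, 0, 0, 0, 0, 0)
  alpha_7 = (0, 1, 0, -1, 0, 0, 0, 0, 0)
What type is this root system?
type B_7

Compute the Cartan integers a_ij = 2(alpha_i, alpha_j)/(alpha_j, alpha_j); the resulting 7x7 Cartan matrix is
[[2, 0, 0, -1, -1, 0, 0], [0, 2, 0, 0, 0, 0, -1], [0, 0, 2, 0, -1, -1, 0], [-1, 0, 0, 2, 0, 0, 0], [-1, 0, -1, 0, 2, 0, 0], [0, 0, -1, 0, 0, 2, -1], [0, -2, 0, 0, 0, -1, 2]].
The roots have two lengths (squared-length ratio 2:1); the short ones are alpha_{2}. The associated Dynkin diagram is a chain of 7 nodes with a double edge at one end; the terminal node there is the unique short simple root (B_7), so the type is B_7 (the algebra so(15)).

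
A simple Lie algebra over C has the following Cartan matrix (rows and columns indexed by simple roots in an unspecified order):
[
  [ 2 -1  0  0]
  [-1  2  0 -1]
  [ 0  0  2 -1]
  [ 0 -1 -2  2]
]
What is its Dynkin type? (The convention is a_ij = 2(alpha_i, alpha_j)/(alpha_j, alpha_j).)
B4

The matrix has rank 4 with 2's on the diagonal. Reading the off-diagonal entries as Dynkin edges (a single edge where a_ij = a_ji = -1; a double or triple edge where a_ij * a_ji = 2 or 3), the diagram is a chain of 4 nodes with a double edge at one end; the terminal node there is the unique short simple root (B_4). One simple-root ordering that puts it in standard form is (alpha_1, alpha_2, alpha_4, alpha_3). So the algebra is type B_4, i.e. so(9).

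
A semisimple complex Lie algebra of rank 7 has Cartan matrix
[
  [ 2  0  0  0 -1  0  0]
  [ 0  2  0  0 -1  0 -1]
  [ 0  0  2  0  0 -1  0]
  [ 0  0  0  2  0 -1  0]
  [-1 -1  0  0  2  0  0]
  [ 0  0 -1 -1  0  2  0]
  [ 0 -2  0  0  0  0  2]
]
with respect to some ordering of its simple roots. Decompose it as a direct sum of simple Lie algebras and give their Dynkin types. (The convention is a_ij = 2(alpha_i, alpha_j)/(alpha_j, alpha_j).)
The diagram associated to this matrix has two connected components: the simple roots {alpha_3, alpha_4, alpha_6} form a chain of 3 nodes with single edges (A_3), and {alpha_1, alpha_2, alpha_5, alpha_7} form a chain of 4 nodes with a double edge at one end; the terminal node there is the unique long simple root (C_4). A semisimple Lie algebra decomposes uniquely as the direct sum of simple ideals, one per connected component of its Dynkin diagram, so g ≅ A_3 ⊕ C_4 (dimension 15 + 36 = 51).

type A_3 + type C_4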